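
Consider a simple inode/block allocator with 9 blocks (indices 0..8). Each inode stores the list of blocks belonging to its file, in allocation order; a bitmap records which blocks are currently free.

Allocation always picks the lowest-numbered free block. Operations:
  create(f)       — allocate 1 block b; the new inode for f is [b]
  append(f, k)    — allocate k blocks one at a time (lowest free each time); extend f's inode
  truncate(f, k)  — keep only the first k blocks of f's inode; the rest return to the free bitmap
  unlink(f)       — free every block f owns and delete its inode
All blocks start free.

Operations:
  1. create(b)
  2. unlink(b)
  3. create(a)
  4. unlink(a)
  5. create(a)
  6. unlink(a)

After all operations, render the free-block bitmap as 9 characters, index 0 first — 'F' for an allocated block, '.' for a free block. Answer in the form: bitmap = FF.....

  1. create(b)  ⇒  F........  {b→[0]}
  2. unlink(b)  ⇒  .........  {}
  3. create(a)  ⇒  F........  {a→[0]}
  4. unlink(a)  ⇒  .........  {}
  5. create(a)  ⇒  F........  {a→[0]}
  6. unlink(a)  ⇒  .........  {}

bitmap = .........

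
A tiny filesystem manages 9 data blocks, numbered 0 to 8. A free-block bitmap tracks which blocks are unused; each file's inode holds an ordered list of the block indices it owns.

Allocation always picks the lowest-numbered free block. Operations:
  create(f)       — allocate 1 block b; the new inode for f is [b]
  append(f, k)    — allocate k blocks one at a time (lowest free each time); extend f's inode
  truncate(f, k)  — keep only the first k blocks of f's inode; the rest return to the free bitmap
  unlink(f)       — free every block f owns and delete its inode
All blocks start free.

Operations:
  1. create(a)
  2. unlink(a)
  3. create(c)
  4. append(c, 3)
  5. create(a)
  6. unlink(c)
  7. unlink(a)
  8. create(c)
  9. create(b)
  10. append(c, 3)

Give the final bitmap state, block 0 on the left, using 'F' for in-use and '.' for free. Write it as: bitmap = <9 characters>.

create(a): bitmap=F........ | a=[0]
unlink(a): bitmap=......... | 
create(c): bitmap=F........ | c=[0]
append(c, 3): bitmap=FFFF..... | c=[0, 1, 2, 3]
create(a): bitmap=FFFFF.... | a=[4] c=[0, 1, 2, 3]
unlink(c): bitmap=....F.... | a=[4]
unlink(a): bitmap=......... | 
create(c): bitmap=F........ | c=[0]
create(b): bitmap=FF....... | b=[1] c=[0]
append(c, 3): bitmap=FFFFF.... | b=[1] c=[0, 2, 3, 4]

bitmap = FFFFF....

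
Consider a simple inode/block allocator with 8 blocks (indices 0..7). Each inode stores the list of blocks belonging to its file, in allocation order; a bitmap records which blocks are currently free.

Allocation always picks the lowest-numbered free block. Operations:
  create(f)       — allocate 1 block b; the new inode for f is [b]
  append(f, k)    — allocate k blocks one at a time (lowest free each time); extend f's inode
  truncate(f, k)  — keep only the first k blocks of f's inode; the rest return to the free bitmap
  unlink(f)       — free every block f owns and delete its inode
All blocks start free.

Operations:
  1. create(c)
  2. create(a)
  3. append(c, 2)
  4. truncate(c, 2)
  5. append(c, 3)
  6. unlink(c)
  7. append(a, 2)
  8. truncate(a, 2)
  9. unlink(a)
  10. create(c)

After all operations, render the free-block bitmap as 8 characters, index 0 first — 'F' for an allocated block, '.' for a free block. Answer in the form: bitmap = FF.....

bitmap = F.......

after create(c) → c:[0]  free=[F.......]
after create(a) → a:[1], c:[0]  free=[FF......]
after append(c, 2) → a:[1], c:[0, 2, 3]  free=[FFFF....]
after truncate(c, 2) → a:[1], c:[0, 2]  free=[FFF.....]
after append(c, 3) → a:[1], c:[0, 2, 3, 4, 5]  free=[FFFFFF..]
after unlink(c) → a:[1]  free=[.F......]
after append(a, 2) → a:[1, 0, 2]  free=[FFF.....]
after truncate(a, 2) → a:[1, 0]  free=[FF......]
after unlink(a) →   free=[........]
after create(c) → c:[0]  free=[F.......]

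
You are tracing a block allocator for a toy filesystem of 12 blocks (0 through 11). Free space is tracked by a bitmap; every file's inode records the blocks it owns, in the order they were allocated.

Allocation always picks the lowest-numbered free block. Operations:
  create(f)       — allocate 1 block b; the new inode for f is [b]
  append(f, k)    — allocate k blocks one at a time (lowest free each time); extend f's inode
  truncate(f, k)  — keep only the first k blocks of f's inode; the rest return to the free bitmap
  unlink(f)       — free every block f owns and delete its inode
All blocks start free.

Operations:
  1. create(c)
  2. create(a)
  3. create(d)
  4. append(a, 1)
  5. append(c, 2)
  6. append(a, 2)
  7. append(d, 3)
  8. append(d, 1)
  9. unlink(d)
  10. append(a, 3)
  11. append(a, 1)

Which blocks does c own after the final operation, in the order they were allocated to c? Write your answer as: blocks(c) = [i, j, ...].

create(c): bitmap=F........... | c=[0]
create(a): bitmap=FF.......... | a=[1] c=[0]
create(d): bitmap=FFF......... | a=[1] c=[0] d=[2]
append(a, 1): bitmap=FFFF........ | a=[1, 3] c=[0] d=[2]
append(c, 2): bitmap=FFFFFF...... | a=[1, 3] c=[0, 4, 5] d=[2]
append(a, 2): bitmap=FFFFFFFF.... | a=[1, 3, 6, 7] c=[0, 4, 5] d=[2]
append(d, 3): bitmap=FFFFFFFFFFF. | a=[1, 3, 6, 7] c=[0, 4, 5] d=[2, 8, 9, 10]
append(d, 1): bitmap=FFFFFFFFFFFF | a=[1, 3, 6, 7] c=[0, 4, 5] d=[2, 8, 9, 10, 11]
unlink(d): bitmap=FF.FFFFF.... | a=[1, 3, 6, 7] c=[0, 4, 5]
append(a, 3): bitmap=FFFFFFFFFF.. | a=[1, 3, 6, 7, 2, 8, 9] c=[0, 4, 5]
append(a, 1): bitmap=FFFFFFFFFFF. | a=[1, 3, 6, 7, 2, 8, 9, 10] c=[0, 4, 5]

blocks(c) = [0, 4, 5]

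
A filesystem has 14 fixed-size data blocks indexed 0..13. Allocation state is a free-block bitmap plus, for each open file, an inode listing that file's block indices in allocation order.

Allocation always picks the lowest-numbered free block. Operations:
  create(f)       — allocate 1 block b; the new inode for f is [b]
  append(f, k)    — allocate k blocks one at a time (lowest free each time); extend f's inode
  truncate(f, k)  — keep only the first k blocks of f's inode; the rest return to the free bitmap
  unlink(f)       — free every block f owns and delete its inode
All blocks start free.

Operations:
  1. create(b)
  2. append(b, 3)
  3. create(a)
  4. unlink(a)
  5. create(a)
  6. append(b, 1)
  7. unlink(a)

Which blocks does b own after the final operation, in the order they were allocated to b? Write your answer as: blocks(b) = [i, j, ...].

after create(b) → b:[0]  free=[F.............]
after append(b, 3) → b:[0, 1, 2, 3]  free=[FFFF..........]
after create(a) → a:[4], b:[0, 1, 2, 3]  free=[FFFFF.........]
after unlink(a) → b:[0, 1, 2, 3]  free=[FFFF..........]
after create(a) → a:[4], b:[0, 1, 2, 3]  free=[FFFFF.........]
after append(b, 1) → a:[4], b:[0, 1, 2, 3, 5]  free=[FFFFFF........]
after unlink(a) → b:[0, 1, 2, 3, 5]  free=[FFFF.F........]

blocks(b) = [0, 1, 2, 3, 5]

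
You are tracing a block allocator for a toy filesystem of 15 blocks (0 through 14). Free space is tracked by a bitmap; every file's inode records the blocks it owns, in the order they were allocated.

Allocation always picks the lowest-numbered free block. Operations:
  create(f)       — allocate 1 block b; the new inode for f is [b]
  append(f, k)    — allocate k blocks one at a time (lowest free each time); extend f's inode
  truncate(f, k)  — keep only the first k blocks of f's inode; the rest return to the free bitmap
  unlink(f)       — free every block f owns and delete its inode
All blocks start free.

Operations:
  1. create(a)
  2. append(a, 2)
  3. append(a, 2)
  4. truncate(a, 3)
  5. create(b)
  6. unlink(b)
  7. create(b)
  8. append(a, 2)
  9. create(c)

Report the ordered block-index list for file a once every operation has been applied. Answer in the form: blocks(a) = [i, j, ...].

blocks(a) = [0, 1, 2, 4, 5]

[1] create(a) — a=0 (map F..............)
[2] append(a, 2) — a=0,1,2 (map FFF............)
[3] append(a, 2) — a=0,1,2,3,4 (map FFFFF..........)
[4] truncate(a, 3) — a=0,1,2 (map FFF............)
[5] create(b) — a=0,1,2 b=3 (map FFFF...........)
[6] unlink(b) — a=0,1,2 (map FFF............)
[7] create(b) — a=0,1,2 b=3 (map FFFF...........)
[8] append(a, 2) — a=0,1,2,4,5 b=3 (map FFFFFF.........)
[9] create(c) — a=0,1,2,4,5 b=3 c=6 (map FFFFFFF........)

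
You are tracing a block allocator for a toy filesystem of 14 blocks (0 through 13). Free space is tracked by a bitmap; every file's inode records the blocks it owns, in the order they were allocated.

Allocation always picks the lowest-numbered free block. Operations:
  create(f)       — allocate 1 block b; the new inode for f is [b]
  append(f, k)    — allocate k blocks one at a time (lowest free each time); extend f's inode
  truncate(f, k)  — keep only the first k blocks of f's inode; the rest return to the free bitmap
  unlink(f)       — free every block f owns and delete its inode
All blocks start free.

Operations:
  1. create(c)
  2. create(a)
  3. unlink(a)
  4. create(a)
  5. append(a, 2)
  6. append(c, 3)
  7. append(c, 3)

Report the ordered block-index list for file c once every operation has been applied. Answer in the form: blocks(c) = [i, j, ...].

after create(c) → c:[0]  free=[F.............]
after create(a) → a:[1], c:[0]  free=[FF............]
after unlink(a) → c:[0]  free=[F.............]
after create(a) → a:[1], c:[0]  free=[FF............]
after append(a, 2) → a:[1, 2, 3], c:[0]  free=[FFFF..........]
after append(c, 3) → a:[1, 2, 3], c:[0, 4, 5, 6]  free=[FFFFFFF.......]
after append(c, 3) → a:[1, 2, 3], c:[0, 4, 5, 6, 7, 8, 9]  free=[FFFFFFFFFF....]

blocks(c) = [0, 4, 5, 6, 7, 8, 9]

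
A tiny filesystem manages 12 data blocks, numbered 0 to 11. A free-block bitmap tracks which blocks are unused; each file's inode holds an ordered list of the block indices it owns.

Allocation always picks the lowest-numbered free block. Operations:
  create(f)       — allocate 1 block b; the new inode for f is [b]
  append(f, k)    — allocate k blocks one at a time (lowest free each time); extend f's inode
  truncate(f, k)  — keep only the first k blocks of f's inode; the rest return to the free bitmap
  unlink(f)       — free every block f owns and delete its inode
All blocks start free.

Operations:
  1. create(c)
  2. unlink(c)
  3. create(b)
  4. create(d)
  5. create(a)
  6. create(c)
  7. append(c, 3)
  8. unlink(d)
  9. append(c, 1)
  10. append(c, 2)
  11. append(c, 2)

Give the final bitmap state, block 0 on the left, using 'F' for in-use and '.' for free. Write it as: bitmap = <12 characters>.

after create(c) → c:[0]  free=[F...........]
after unlink(c) →   free=[............]
after create(b) → b:[0]  free=[F...........]
after create(d) → b:[0], d:[1]  free=[FF..........]
after create(a) → a:[2], b:[0], d:[1]  free=[FFF.........]
after create(c) → a:[2], b:[0], c:[3], d:[1]  free=[FFFF........]
after append(c, 3) → a:[2], b:[0], c:[3, 4, 5, 6], d:[1]  free=[FFFFFFF.....]
after unlink(d) → a:[2], b:[0], c:[3, 4, 5, 6]  free=[F.FFFFF.....]
after append(c, 1) → a:[2], b:[0], c:[3, 4, 5, 6, 1]  free=[FFFFFFF.....]
after append(c, 2) → a:[2], b:[0], c:[3, 4, 5, 6, 1, 7, 8]  free=[FFFFFFFFF...]
after append(c, 2) → a:[2], b:[0], c:[3, 4, 5, 6, 1, 7, 8, 9, 10]  free=[FFFFFFFFFFF.]

bitmap = FFFFFFFFFFF.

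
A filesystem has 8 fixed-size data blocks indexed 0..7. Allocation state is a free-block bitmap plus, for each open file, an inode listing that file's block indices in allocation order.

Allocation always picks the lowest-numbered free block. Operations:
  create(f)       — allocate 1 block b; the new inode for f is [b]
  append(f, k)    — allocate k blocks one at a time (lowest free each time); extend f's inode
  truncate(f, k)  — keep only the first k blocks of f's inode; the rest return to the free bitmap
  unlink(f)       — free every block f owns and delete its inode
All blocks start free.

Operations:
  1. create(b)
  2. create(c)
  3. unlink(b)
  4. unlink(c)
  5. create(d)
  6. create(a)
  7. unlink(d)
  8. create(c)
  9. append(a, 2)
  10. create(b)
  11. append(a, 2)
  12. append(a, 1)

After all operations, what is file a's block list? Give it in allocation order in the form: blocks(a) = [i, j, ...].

[1] create(b) — b=0 (map F.......)
[2] create(c) — b=0 c=1 (map FF......)
[3] unlink(b) — c=1 (map .F......)
[4] unlink(c) —  (map ........)
[5] create(d) — d=0 (map F.......)
[6] create(a) — a=1 d=0 (map FF......)
[7] unlink(d) — a=1 (map .F......)
[8] create(c) — a=1 c=0 (map FF......)
[9] append(a, 2) — a=1,2,3 c=0 (map FFFF....)
[10] create(b) — a=1,2,3 b=4 c=0 (map FFFFF...)
[11] append(a, 2) — a=1,2,3,5,6 b=4 c=0 (map FFFFFFF.)
[12] append(a, 1) — a=1,2,3,5,6,7 b=4 c=0 (map FFFFFFFF)

blocks(a) = [1, 2, 3, 5, 6, 7]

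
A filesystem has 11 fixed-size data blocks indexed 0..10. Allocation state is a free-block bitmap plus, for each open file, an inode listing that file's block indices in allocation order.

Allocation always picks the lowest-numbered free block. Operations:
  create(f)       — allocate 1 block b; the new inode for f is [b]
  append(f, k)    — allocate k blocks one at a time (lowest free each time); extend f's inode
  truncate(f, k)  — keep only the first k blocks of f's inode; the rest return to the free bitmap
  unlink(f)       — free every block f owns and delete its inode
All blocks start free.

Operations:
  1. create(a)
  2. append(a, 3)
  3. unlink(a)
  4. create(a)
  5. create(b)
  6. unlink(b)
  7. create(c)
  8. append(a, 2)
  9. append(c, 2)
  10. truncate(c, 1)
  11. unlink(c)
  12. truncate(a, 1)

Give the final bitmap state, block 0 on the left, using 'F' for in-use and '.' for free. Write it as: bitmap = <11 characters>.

bitmap = F..........

after create(a) → a:[0]  free=[F..........]
after append(a, 3) → a:[0, 1, 2, 3]  free=[FFFF.......]
after unlink(a) →   free=[...........]
after create(a) → a:[0]  free=[F..........]
after create(b) → a:[0], b:[1]  free=[FF.........]
after unlink(b) → a:[0]  free=[F..........]
after create(c) → a:[0], c:[1]  free=[FF.........]
after append(a, 2) → a:[0, 2, 3], c:[1]  free=[FFFF.......]
after append(c, 2) → a:[0, 2, 3], c:[1, 4, 5]  free=[FFFFFF.....]
after truncate(c, 1) → a:[0, 2, 3], c:[1]  free=[FFFF.......]
after unlink(c) → a:[0, 2, 3]  free=[F.FF.......]
after truncate(a, 1) → a:[0]  free=[F..........]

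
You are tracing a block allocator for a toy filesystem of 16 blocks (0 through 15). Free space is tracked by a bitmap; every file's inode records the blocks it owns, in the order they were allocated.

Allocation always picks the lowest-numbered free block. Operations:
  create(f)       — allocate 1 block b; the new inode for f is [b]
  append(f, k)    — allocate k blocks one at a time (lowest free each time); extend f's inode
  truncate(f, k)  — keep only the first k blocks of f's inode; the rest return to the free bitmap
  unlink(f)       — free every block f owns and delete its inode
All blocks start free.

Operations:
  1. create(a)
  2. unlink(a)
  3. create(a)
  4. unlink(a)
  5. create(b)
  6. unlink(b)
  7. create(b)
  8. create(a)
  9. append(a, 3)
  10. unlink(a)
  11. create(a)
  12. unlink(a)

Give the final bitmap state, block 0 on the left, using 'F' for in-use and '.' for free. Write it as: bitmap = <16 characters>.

[1] create(a) — a=0 (map F...............)
[2] unlink(a) —  (map ................)
[3] create(a) — a=0 (map F...............)
[4] unlink(a) —  (map ................)
[5] create(b) — b=0 (map F...............)
[6] unlink(b) —  (map ................)
[7] create(b) — b=0 (map F...............)
[8] create(a) — a=1 b=0 (map FF..............)
[9] append(a, 3) — a=1,2,3,4 b=0 (map FFFFF...........)
[10] unlink(a) — b=0 (map F...............)
[11] create(a) — a=1 b=0 (map FF..............)
[12] unlink(a) — b=0 (map F...............)

bitmap = F...............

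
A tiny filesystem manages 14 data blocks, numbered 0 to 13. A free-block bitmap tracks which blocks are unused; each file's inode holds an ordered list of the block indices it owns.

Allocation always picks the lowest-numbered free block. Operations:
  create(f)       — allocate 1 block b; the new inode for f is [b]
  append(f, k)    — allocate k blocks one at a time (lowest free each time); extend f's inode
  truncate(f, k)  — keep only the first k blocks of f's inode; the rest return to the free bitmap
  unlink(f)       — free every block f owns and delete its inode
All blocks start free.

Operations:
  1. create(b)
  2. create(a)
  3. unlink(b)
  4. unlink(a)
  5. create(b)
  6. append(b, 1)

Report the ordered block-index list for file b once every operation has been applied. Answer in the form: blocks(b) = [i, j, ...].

create(b): bitmap=F............. | b=[0]
create(a): bitmap=FF............ | a=[1] b=[0]
unlink(b): bitmap=.F............ | a=[1]
unlink(a): bitmap=.............. | 
create(b): bitmap=F............. | b=[0]
append(b, 1): bitmap=FF............ | b=[0, 1]

blocks(b) = [0, 1]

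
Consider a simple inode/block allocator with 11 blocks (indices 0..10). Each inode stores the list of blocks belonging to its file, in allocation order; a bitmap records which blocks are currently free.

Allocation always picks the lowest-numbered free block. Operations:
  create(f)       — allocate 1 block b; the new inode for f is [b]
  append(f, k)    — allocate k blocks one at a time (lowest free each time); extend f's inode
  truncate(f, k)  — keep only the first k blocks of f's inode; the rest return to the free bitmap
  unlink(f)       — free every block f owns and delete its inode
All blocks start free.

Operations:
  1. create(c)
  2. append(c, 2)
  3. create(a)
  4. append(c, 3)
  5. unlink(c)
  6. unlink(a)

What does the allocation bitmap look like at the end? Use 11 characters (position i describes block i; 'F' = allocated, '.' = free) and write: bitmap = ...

bitmap = ...........

[1] create(c) — c=0 (map F..........)
[2] append(c, 2) — c=0,1,2 (map FFF........)
[3] create(a) — a=3 c=0,1,2 (map FFFF.......)
[4] append(c, 3) — a=3 c=0,1,2,4,5,6 (map FFFFFFF....)
[5] unlink(c) — a=3 (map ...F.......)
[6] unlink(a) —  (map ...........)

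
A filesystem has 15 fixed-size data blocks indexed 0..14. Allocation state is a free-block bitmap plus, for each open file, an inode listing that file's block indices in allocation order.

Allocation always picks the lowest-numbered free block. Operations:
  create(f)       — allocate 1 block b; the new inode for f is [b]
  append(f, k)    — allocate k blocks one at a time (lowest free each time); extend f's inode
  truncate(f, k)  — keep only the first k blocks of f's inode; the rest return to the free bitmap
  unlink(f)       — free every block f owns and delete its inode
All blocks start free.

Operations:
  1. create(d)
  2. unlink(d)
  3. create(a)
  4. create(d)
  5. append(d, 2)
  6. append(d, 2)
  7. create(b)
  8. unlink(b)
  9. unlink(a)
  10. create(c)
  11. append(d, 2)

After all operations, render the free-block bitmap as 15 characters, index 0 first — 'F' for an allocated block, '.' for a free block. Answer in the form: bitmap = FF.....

  1. create(d)  ⇒  F..............  {d→[0]}
  2. unlink(d)  ⇒  ...............  {}
  3. create(a)  ⇒  F..............  {a→[0]}
  4. create(d)  ⇒  FF.............  {a→[0]; d→[1]}
  5. append(d, 2)  ⇒  FFFF...........  {a→[0]; d→[1, 2, 3]}
  6. append(d, 2)  ⇒  FFFFFF.........  {a→[0]; d→[1, 2, 3, 4, 5]}
  7. create(b)  ⇒  FFFFFFF........  {a→[0]; b→[6]; d→[1, 2, 3, 4, 5]}
  8. unlink(b)  ⇒  FFFFFF.........  {a→[0]; d→[1, 2, 3, 4, 5]}
  9. unlink(a)  ⇒  .FFFFF.........  {d→[1, 2, 3, 4, 5]}
  10. create(c)  ⇒  FFFFFF.........  {c→[0]; d→[1, 2, 3, 4, 5]}
  11. append(d, 2)  ⇒  FFFFFFFF.......  {c→[0]; d→[1, 2, 3, 4, 5, 6, 7]}

bitmap = FFFFFFFF.......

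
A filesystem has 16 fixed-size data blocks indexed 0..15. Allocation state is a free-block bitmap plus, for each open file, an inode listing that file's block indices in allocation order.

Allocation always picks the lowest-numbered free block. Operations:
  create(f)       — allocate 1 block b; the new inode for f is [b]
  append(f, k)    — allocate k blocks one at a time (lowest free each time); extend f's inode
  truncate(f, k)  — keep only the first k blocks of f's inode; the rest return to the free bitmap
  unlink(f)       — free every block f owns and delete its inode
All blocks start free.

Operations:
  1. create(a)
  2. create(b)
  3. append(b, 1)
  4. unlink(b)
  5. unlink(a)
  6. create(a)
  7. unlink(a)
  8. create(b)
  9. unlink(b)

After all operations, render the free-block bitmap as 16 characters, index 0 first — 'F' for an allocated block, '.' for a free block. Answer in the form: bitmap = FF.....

bitmap = ................

  1. create(a)  ⇒  F...............  {a→[0]}
  2. create(b)  ⇒  FF..............  {a→[0]; b→[1]}
  3. append(b, 1)  ⇒  FFF.............  {a→[0]; b→[1, 2]}
  4. unlink(b)  ⇒  F...............  {a→[0]}
  5. unlink(a)  ⇒  ................  {}
  6. create(a)  ⇒  F...............  {a→[0]}
  7. unlink(a)  ⇒  ................  {}
  8. create(b)  ⇒  F...............  {b→[0]}
  9. unlink(b)  ⇒  ................  {}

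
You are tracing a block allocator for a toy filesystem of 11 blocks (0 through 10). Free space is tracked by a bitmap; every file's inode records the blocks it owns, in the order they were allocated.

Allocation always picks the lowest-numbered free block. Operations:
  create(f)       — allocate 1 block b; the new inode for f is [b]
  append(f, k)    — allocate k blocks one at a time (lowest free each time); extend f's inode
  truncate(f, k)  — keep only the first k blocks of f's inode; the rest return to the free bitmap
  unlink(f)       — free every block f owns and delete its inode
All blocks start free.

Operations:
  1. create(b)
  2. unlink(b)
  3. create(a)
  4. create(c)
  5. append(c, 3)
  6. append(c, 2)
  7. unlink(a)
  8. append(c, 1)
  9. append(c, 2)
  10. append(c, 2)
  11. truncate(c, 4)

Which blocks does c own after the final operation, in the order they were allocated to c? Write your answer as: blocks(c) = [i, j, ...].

blocks(c) = [1, 2, 3, 4]

create(b): bitmap=F.......... | b=[0]
unlink(b): bitmap=........... | 
create(a): bitmap=F.......... | a=[0]
create(c): bitmap=FF......... | a=[0] c=[1]
append(c, 3): bitmap=FFFFF...... | a=[0] c=[1, 2, 3, 4]
append(c, 2): bitmap=FFFFFFF.... | a=[0] c=[1, 2, 3, 4, 5, 6]
unlink(a): bitmap=.FFFFFF.... | c=[1, 2, 3, 4, 5, 6]
append(c, 1): bitmap=FFFFFFF.... | c=[1, 2, 3, 4, 5, 6, 0]
append(c, 2): bitmap=FFFFFFFFF.. | c=[1, 2, 3, 4, 5, 6, 0, 7, 8]
append(c, 2): bitmap=FFFFFFFFFFF | c=[1, 2, 3, 4, 5, 6, 0, 7, 8, 9, 10]
truncate(c, 4): bitmap=.FFFF...... | c=[1, 2, 3, 4]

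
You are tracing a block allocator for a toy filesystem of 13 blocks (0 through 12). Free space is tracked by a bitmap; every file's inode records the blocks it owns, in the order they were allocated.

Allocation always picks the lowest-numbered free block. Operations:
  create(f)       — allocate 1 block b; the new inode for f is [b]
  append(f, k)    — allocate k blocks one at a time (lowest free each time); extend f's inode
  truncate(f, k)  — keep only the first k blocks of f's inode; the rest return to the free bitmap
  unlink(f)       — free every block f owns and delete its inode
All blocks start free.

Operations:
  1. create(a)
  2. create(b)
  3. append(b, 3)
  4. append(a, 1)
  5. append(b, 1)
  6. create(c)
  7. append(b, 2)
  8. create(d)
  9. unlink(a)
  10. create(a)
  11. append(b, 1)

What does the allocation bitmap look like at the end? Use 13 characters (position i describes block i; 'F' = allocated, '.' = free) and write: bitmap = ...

[1] create(a) — a=0 (map F............)
[2] create(b) — a=0 b=1 (map FF...........)
[3] append(b, 3) — a=0 b=1,2,3,4 (map FFFFF........)
[4] append(a, 1) — a=0,5 b=1,2,3,4 (map FFFFFF.......)
[5] append(b, 1) — a=0,5 b=1,2,3,4,6 (map FFFFFFF......)
[6] create(c) — a=0,5 b=1,2,3,4,6 c=7 (map FFFFFFFF.....)
[7] append(b, 2) — a=0,5 b=1,2,3,4,6,8,9 c=7 (map FFFFFFFFFF...)
[8] create(d) — a=0,5 b=1,2,3,4,6,8,9 c=7 d=10 (map FFFFFFFFFFF..)
[9] unlink(a) — b=1,2,3,4,6,8,9 c=7 d=10 (map .FFFF.FFFFF..)
[10] create(a) — a=0 b=1,2,3,4,6,8,9 c=7 d=10 (map FFFFF.FFFFF..)
[11] append(b, 1) — a=0 b=1,2,3,4,6,8,9,5 c=7 d=10 (map FFFFFFFFFFF..)

bitmap = FFFFFFFFFFF..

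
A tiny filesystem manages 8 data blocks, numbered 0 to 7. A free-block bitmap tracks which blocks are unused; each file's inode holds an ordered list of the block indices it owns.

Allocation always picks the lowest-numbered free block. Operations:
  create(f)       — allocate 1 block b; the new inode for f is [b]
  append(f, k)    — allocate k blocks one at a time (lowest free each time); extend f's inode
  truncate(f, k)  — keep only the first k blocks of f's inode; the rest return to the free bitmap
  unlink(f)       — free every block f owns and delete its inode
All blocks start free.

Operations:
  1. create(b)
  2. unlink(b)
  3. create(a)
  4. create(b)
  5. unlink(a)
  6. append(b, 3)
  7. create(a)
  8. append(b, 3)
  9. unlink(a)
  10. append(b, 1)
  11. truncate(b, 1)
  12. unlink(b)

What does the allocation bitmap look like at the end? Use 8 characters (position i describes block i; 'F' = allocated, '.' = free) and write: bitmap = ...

bitmap = ........

  1. create(b)  ⇒  F.......  {b→[0]}
  2. unlink(b)  ⇒  ........  {}
  3. create(a)  ⇒  F.......  {a→[0]}
  4. create(b)  ⇒  FF......  {a→[0]; b→[1]}
  5. unlink(a)  ⇒  .F......  {b→[1]}
  6. append(b, 3)  ⇒  FFFF....  {b→[1, 0, 2, 3]}
  7. create(a)  ⇒  FFFFF...  {a→[4]; b→[1, 0, 2, 3]}
  8. append(b, 3)  ⇒  FFFFFFFF  {a→[4]; b→[1, 0, 2, 3, 5, 6, 7]}
  9. unlink(a)  ⇒  FFFF.FFF  {b→[1, 0, 2, 3, 5, 6, 7]}
  10. append(b, 1)  ⇒  FFFFFFFF  {b→[1, 0, 2, 3, 5, 6, 7, 4]}
  11. truncate(b, 1)  ⇒  .F......  {b→[1]}
  12. unlink(b)  ⇒  ........  {}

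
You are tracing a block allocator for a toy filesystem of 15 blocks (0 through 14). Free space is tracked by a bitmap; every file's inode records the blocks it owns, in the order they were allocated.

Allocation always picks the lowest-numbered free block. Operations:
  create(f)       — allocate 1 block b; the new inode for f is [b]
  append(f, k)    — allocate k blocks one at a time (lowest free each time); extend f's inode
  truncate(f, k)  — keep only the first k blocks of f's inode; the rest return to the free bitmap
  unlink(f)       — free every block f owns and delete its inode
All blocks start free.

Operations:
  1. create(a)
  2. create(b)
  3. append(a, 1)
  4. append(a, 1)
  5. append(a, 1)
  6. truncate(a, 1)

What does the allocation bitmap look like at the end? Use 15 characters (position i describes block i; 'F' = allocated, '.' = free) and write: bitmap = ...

  1. create(a)  ⇒  F..............  {a→[0]}
  2. create(b)  ⇒  FF.............  {a→[0]; b→[1]}
  3. append(a, 1)  ⇒  FFF............  {a→[0, 2]; b→[1]}
  4. append(a, 1)  ⇒  FFFF...........  {a→[0, 2, 3]; b→[1]}
  5. append(a, 1)  ⇒  FFFFF..........  {a→[0, 2, 3, 4]; b→[1]}
  6. truncate(a, 1)  ⇒  FF.............  {a→[0]; b→[1]}

bitmap = FF.............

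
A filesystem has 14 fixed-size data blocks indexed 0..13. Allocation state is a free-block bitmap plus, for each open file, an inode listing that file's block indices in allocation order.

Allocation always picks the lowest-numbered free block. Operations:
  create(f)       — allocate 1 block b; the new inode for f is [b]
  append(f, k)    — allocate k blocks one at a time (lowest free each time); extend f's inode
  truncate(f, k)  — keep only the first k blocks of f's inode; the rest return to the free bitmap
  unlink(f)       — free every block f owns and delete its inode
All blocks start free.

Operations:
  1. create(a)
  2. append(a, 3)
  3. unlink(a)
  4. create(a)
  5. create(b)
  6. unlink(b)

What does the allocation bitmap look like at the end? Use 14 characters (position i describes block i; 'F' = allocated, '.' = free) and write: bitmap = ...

bitmap = F.............

after create(a) → a:[0]  free=[F.............]
after append(a, 3) → a:[0, 1, 2, 3]  free=[FFFF..........]
after unlink(a) →   free=[..............]
after create(a) → a:[0]  free=[F.............]
after create(b) → a:[0], b:[1]  free=[FF............]
after unlink(b) → a:[0]  free=[F.............]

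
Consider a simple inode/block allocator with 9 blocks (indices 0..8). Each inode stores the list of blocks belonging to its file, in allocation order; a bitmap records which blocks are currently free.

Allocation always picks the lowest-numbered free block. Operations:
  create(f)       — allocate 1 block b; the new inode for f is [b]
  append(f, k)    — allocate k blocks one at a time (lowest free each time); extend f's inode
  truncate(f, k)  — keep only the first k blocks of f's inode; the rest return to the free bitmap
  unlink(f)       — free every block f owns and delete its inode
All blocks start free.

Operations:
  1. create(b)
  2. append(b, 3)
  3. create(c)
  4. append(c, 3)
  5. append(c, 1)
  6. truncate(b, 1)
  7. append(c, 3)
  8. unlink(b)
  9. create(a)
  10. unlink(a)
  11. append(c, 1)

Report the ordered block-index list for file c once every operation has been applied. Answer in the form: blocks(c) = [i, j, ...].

after create(b) → b:[0]  free=[F........]
after append(b, 3) → b:[0, 1, 2, 3]  free=[FFFF.....]
after create(c) → b:[0, 1, 2, 3], c:[4]  free=[FFFFF....]
after append(c, 3) → b:[0, 1, 2, 3], c:[4, 5, 6, 7]  free=[FFFFFFFF.]
after append(c, 1) → b:[0, 1, 2, 3], c:[4, 5, 6, 7, 8]  free=[FFFFFFFFF]
after truncate(b, 1) → b:[0], c:[4, 5, 6, 7, 8]  free=[F...FFFFF]
after append(c, 3) → b:[0], c:[4, 5, 6, 7, 8, 1, 2, 3]  free=[FFFFFFFFF]
after unlink(b) → c:[4, 5, 6, 7, 8, 1, 2, 3]  free=[.FFFFFFFF]
after create(a) → a:[0], c:[4, 5, 6, 7, 8, 1, 2, 3]  free=[FFFFFFFFF]
after unlink(a) → c:[4, 5, 6, 7, 8, 1, 2, 3]  free=[.FFFFFFFF]
after append(c, 1) → c:[4, 5, 6, 7, 8, 1, 2, 3, 0]  free=[FFFFFFFFF]

blocks(c) = [4, 5, 6, 7, 8, 1, 2, 3, 0]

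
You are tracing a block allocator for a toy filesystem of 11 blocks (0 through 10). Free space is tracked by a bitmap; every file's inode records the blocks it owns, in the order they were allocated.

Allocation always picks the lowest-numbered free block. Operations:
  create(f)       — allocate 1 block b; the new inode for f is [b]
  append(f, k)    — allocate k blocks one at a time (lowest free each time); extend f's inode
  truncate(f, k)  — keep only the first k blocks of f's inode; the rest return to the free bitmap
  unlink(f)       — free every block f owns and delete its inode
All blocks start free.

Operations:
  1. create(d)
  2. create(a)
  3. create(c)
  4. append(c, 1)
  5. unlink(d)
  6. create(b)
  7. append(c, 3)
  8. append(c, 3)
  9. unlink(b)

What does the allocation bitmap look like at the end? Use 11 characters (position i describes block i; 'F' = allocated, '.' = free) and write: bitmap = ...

[1] create(d) — d=0 (map F..........)
[2] create(a) — a=1 d=0 (map FF.........)
[3] create(c) — a=1 c=2 d=0 (map FFF........)
[4] append(c, 1) — a=1 c=2,3 d=0 (map FFFF.......)
[5] unlink(d) — a=1 c=2,3 (map .FFF.......)
[6] create(b) — a=1 b=0 c=2,3 (map FFFF.......)
[7] append(c, 3) — a=1 b=0 c=2,3,4,5,6 (map FFFFFFF....)
[8] append(c, 3) — a=1 b=0 c=2,3,4,5,6,7,8,9 (map FFFFFFFFFF.)
[9] unlink(b) — a=1 c=2,3,4,5,6,7,8,9 (map .FFFFFFFFF.)

bitmap = .FFFFFFFFF.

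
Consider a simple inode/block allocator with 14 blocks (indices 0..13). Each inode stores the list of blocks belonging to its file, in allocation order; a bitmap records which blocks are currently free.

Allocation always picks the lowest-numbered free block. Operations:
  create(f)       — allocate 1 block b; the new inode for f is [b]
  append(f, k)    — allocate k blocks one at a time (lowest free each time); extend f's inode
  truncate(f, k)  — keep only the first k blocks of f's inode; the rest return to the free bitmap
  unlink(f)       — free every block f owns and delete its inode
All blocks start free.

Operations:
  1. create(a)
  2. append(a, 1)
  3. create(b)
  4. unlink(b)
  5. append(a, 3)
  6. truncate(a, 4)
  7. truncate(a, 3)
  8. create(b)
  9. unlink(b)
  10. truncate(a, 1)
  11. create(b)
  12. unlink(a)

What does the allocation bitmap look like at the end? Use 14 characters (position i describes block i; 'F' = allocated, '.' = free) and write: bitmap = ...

bitmap = .F............

[1] create(a) — a=0 (map F.............)
[2] append(a, 1) — a=0,1 (map FF............)
[3] create(b) — a=0,1 b=2 (map FFF...........)
[4] unlink(b) — a=0,1 (map FF............)
[5] append(a, 3) — a=0,1,2,3,4 (map FFFFF.........)
[6] truncate(a, 4) — a=0,1,2,3 (map FFFF..........)
[7] truncate(a, 3) — a=0,1,2 (map FFF...........)
[8] create(b) — a=0,1,2 b=3 (map FFFF..........)
[9] unlink(b) — a=0,1,2 (map FFF...........)
[10] truncate(a, 1) — a=0 (map F.............)
[11] create(b) — a=0 b=1 (map FF............)
[12] unlink(a) — b=1 (map .F............)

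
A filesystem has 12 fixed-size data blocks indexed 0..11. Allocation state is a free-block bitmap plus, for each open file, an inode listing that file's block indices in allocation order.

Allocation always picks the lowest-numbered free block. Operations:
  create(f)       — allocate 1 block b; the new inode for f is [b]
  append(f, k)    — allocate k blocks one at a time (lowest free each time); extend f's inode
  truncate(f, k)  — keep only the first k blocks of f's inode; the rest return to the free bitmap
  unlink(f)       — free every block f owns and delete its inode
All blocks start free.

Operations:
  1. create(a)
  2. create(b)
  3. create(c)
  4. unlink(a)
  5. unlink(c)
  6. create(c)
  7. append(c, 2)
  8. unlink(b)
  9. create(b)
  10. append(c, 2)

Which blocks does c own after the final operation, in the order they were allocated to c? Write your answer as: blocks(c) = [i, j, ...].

blocks(c) = [0, 2, 3, 4, 5]

create(a): bitmap=F........... | a=[0]
create(b): bitmap=FF.......... | a=[0] b=[1]
create(c): bitmap=FFF......... | a=[0] b=[1] c=[2]
unlink(a): bitmap=.FF......... | b=[1] c=[2]
unlink(c): bitmap=.F.......... | b=[1]
create(c): bitmap=FF.......... | b=[1] c=[0]
append(c, 2): bitmap=FFFF........ | b=[1] c=[0, 2, 3]
unlink(b): bitmap=F.FF........ | c=[0, 2, 3]
create(b): bitmap=FFFF........ | b=[1] c=[0, 2, 3]
append(c, 2): bitmap=FFFFFF...... | b=[1] c=[0, 2, 3, 4, 5]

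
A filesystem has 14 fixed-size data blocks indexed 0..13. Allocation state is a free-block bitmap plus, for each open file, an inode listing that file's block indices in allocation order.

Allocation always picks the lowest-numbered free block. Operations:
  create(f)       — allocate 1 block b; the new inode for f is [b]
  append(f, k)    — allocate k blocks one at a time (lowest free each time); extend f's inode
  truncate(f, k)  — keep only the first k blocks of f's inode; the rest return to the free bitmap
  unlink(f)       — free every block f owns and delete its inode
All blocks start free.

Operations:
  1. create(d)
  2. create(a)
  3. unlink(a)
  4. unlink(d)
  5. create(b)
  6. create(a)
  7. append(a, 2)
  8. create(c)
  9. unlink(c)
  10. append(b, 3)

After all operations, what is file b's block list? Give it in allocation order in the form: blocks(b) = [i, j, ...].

  1. create(d)  ⇒  F.............  {d→[0]}
  2. create(a)  ⇒  FF............  {a→[1]; d→[0]}
  3. unlink(a)  ⇒  F.............  {d→[0]}
  4. unlink(d)  ⇒  ..............  {}
  5. create(b)  ⇒  F.............  {b→[0]}
  6. create(a)  ⇒  FF............  {a→[1]; b→[0]}
  7. append(a, 2)  ⇒  FFFF..........  {a→[1, 2, 3]; b→[0]}
  8. create(c)  ⇒  FFFFF.........  {a→[1, 2, 3]; b→[0]; c→[4]}
  9. unlink(c)  ⇒  FFFF..........  {a→[1, 2, 3]; b→[0]}
  10. append(b, 3)  ⇒  FFFFFFF.......  {a→[1, 2, 3]; b→[0, 4, 5, 6]}

blocks(b) = [0, 4, 5, 6]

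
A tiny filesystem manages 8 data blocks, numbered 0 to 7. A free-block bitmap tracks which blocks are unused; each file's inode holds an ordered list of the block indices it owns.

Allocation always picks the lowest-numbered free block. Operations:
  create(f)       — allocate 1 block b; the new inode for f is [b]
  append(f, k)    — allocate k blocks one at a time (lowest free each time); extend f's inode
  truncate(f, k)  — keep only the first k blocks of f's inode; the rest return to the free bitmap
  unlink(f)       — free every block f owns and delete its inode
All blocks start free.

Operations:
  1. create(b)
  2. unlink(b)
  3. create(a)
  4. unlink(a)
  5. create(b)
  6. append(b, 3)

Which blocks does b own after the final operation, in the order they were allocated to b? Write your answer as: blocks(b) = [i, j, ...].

blocks(b) = [0, 1, 2, 3]

  1. create(b)  ⇒  F.......  {b→[0]}
  2. unlink(b)  ⇒  ........  {}
  3. create(a)  ⇒  F.......  {a→[0]}
  4. unlink(a)  ⇒  ........  {}
  5. create(b)  ⇒  F.......  {b→[0]}
  6. append(b, 3)  ⇒  FFFF....  {b→[0, 1, 2, 3]}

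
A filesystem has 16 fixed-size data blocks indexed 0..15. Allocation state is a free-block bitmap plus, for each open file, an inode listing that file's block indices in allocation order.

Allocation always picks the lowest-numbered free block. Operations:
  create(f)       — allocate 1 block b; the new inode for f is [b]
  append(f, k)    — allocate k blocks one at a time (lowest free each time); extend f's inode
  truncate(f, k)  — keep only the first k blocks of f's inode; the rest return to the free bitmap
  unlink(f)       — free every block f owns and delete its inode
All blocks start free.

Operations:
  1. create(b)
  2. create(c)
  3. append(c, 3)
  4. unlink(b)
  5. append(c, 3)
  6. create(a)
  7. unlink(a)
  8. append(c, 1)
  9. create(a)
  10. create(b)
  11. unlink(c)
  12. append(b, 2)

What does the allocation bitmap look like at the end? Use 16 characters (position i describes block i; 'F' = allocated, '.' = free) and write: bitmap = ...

bitmap = FF......FF......

  1. create(b)  ⇒  F...............  {b→[0]}
  2. create(c)  ⇒  FF..............  {b→[0]; c→[1]}
  3. append(c, 3)  ⇒  FFFFF...........  {b→[0]; c→[1, 2, 3, 4]}
  4. unlink(b)  ⇒  .FFFF...........  {c→[1, 2, 3, 4]}
  5. append(c, 3)  ⇒  FFFFFFF.........  {c→[1, 2, 3, 4, 0, 5, 6]}
  6. create(a)  ⇒  FFFFFFFF........  {a→[7]; c→[1, 2, 3, 4, 0, 5, 6]}
  7. unlink(a)  ⇒  FFFFFFF.........  {c→[1, 2, 3, 4, 0, 5, 6]}
  8. append(c, 1)  ⇒  FFFFFFFF........  {c→[1, 2, 3, 4, 0, 5, 6, 7]}
  9. create(a)  ⇒  FFFFFFFFF.......  {a→[8]; c→[1, 2, 3, 4, 0, 5, 6, 7]}
  10. create(b)  ⇒  FFFFFFFFFF......  {a→[8]; b→[9]; c→[1, 2, 3, 4, 0, 5, 6, 7]}
  11. unlink(c)  ⇒  ........FF......  {a→[8]; b→[9]}
  12. append(b, 2)  ⇒  FF......FF......  {a→[8]; b→[9, 0, 1]}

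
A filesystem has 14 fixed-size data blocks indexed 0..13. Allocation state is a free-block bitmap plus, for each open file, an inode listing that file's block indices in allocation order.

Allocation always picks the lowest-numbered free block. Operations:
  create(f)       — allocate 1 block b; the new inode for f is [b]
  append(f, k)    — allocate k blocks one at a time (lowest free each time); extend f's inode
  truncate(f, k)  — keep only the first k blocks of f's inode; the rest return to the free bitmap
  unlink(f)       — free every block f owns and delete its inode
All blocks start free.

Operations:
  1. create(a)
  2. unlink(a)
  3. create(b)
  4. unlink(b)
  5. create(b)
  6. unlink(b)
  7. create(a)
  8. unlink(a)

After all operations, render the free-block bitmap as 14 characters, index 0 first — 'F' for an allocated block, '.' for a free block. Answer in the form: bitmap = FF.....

after create(a) → a:[0]  free=[F.............]
after unlink(a) →   free=[..............]
after create(b) → b:[0]  free=[F.............]
after unlink(b) →   free=[..............]
after create(b) → b:[0]  free=[F.............]
after unlink(b) →   free=[..............]
after create(a) → a:[0]  free=[F.............]
after unlink(a) →   free=[..............]

bitmap = ..............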